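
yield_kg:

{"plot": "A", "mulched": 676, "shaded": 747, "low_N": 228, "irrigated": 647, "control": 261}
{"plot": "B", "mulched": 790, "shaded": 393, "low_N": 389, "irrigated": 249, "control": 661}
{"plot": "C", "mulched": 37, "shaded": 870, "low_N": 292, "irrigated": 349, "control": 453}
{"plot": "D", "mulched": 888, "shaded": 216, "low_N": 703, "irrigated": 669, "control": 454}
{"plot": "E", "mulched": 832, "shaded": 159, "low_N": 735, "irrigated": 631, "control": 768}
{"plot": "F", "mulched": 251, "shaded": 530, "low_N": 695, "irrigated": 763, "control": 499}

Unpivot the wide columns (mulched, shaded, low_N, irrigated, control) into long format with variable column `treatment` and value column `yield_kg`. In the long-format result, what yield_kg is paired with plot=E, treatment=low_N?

735

Unpivoting turns each (plot, wide-column) pair into one long row.
The wide cell at row E, column low_N holds 735, so the long row (E, low_N) has yield_kg=735.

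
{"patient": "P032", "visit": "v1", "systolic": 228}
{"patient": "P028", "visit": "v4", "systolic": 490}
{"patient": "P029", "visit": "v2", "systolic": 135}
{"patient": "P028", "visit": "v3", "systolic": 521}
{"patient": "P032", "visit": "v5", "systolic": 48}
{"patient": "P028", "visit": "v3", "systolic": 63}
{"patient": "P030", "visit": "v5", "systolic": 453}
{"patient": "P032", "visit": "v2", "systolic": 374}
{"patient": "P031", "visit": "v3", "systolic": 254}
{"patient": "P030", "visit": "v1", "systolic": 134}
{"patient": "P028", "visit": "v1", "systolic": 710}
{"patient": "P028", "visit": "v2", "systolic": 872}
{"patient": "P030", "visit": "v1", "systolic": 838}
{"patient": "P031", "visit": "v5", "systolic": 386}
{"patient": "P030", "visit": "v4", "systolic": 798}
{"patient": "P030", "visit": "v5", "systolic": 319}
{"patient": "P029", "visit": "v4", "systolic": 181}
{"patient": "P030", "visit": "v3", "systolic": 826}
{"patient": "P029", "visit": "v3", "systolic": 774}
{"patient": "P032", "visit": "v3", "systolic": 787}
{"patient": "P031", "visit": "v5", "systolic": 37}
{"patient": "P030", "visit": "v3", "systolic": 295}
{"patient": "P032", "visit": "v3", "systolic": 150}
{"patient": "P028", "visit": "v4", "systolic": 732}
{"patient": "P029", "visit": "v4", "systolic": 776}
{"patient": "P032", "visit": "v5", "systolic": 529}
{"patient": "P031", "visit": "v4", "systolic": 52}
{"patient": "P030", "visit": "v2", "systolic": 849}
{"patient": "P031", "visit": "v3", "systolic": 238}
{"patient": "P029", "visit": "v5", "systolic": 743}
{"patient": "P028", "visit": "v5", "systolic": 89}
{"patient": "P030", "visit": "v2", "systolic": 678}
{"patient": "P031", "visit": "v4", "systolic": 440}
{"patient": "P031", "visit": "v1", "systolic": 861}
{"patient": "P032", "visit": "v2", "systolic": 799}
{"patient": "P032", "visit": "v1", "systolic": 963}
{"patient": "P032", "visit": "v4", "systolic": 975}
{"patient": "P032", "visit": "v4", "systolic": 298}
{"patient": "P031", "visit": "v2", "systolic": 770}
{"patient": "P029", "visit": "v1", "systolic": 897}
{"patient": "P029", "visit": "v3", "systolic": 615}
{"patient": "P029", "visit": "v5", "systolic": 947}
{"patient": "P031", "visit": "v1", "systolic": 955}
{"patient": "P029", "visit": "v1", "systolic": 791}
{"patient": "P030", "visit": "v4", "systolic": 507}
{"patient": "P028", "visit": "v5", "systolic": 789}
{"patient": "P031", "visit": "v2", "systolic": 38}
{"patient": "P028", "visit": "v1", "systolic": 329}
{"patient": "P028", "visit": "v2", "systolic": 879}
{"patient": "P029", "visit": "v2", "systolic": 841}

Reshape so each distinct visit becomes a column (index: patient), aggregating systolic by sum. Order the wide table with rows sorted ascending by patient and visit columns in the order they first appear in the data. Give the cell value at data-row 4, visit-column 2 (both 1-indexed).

With rows sorted ascending by patient, row 4 is patient=P031. visit columns in first-appearance order: v1, v4, v2, v3, v5; column 2 is v4.
Long rows with patient=P031, visit=v4: 52 + 440 = 492.

492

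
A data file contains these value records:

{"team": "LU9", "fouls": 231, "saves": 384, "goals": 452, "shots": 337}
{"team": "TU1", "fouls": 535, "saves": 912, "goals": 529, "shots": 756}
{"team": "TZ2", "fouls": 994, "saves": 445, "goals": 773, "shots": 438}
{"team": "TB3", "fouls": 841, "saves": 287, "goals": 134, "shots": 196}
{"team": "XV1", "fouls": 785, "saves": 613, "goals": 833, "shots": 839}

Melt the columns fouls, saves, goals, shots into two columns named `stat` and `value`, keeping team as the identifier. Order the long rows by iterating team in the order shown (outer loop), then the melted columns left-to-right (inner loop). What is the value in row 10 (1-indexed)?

445

20 rows total (5 × 4). Row 10: index ⌊(10-1)/4⌋ = 2 into team → TZ2; (10-1) mod 4 = 1 into the melted columns → saves.
So row 10 is (TZ2, saves, 445); value = 445.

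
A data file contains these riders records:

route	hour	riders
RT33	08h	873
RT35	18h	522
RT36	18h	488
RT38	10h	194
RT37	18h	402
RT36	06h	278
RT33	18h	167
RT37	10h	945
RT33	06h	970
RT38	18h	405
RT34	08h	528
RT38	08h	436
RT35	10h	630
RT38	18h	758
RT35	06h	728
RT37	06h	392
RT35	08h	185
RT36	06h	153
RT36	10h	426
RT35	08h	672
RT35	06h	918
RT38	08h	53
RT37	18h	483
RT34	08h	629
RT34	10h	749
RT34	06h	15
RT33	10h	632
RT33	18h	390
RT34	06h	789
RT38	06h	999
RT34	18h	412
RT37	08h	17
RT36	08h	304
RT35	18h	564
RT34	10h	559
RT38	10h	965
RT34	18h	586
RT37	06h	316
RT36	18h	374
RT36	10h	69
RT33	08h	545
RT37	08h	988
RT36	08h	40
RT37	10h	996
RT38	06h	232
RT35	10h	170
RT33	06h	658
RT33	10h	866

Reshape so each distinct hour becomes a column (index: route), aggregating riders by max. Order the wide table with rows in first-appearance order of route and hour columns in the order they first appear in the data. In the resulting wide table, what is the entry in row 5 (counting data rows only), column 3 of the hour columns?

996

With rows in first-appearance order of route, row 5 is route=RT37. hour columns in first-appearance order: 08h, 18h, 10h, 06h; column 3 is 10h.
Long rows with route=RT37, hour=10h: max(945, 996) = 996.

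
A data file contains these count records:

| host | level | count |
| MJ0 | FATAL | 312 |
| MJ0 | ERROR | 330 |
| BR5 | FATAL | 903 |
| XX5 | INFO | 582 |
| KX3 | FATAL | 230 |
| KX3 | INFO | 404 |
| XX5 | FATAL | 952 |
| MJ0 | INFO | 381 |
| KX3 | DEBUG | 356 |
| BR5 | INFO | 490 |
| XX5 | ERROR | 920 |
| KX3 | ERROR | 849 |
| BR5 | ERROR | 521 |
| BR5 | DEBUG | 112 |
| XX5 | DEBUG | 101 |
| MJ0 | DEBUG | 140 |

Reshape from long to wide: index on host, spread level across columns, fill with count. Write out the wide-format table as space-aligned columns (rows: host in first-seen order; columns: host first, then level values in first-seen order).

Columns: host plus the 4 distinct level values (FATAL, ERROR, INFO, DEBUG).
For example, row MJ0 column FATAL takes count=312 from the long row (MJ0, FATAL).

host  FATAL  ERROR  INFO  DEBUG
MJ0   312    330    381   140  
BR5   903    521    490   112  
XX5   952    920    582   101  
KX3   230    849    404   356  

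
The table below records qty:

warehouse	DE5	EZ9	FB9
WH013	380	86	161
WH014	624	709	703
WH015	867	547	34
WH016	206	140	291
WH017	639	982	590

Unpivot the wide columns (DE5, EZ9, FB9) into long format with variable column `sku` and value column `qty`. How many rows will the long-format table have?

15

5 warehouse values × 3 melted columns = 15 rows.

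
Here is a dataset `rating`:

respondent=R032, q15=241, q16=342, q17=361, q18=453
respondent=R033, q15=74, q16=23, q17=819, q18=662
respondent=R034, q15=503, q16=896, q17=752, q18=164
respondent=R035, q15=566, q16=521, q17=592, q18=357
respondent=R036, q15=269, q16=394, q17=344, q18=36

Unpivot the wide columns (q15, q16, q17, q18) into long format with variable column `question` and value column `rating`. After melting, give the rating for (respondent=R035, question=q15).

566

Unpivoting turns each (respondent, wide-column) pair into one long row.
The wide cell at row R035, column q15 holds 566, so the long row (R035, q15) has rating=566.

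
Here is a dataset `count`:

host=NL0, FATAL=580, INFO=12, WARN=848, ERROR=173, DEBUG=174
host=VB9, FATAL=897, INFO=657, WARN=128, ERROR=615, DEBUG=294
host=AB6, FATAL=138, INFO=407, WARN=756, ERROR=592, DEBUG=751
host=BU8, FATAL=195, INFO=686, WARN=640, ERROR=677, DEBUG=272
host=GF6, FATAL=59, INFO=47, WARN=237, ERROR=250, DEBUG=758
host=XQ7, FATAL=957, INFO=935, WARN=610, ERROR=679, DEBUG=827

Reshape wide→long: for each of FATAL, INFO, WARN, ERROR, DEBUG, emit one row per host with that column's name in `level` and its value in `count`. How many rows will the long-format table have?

6 host values × 5 melted columns = 30 rows.

30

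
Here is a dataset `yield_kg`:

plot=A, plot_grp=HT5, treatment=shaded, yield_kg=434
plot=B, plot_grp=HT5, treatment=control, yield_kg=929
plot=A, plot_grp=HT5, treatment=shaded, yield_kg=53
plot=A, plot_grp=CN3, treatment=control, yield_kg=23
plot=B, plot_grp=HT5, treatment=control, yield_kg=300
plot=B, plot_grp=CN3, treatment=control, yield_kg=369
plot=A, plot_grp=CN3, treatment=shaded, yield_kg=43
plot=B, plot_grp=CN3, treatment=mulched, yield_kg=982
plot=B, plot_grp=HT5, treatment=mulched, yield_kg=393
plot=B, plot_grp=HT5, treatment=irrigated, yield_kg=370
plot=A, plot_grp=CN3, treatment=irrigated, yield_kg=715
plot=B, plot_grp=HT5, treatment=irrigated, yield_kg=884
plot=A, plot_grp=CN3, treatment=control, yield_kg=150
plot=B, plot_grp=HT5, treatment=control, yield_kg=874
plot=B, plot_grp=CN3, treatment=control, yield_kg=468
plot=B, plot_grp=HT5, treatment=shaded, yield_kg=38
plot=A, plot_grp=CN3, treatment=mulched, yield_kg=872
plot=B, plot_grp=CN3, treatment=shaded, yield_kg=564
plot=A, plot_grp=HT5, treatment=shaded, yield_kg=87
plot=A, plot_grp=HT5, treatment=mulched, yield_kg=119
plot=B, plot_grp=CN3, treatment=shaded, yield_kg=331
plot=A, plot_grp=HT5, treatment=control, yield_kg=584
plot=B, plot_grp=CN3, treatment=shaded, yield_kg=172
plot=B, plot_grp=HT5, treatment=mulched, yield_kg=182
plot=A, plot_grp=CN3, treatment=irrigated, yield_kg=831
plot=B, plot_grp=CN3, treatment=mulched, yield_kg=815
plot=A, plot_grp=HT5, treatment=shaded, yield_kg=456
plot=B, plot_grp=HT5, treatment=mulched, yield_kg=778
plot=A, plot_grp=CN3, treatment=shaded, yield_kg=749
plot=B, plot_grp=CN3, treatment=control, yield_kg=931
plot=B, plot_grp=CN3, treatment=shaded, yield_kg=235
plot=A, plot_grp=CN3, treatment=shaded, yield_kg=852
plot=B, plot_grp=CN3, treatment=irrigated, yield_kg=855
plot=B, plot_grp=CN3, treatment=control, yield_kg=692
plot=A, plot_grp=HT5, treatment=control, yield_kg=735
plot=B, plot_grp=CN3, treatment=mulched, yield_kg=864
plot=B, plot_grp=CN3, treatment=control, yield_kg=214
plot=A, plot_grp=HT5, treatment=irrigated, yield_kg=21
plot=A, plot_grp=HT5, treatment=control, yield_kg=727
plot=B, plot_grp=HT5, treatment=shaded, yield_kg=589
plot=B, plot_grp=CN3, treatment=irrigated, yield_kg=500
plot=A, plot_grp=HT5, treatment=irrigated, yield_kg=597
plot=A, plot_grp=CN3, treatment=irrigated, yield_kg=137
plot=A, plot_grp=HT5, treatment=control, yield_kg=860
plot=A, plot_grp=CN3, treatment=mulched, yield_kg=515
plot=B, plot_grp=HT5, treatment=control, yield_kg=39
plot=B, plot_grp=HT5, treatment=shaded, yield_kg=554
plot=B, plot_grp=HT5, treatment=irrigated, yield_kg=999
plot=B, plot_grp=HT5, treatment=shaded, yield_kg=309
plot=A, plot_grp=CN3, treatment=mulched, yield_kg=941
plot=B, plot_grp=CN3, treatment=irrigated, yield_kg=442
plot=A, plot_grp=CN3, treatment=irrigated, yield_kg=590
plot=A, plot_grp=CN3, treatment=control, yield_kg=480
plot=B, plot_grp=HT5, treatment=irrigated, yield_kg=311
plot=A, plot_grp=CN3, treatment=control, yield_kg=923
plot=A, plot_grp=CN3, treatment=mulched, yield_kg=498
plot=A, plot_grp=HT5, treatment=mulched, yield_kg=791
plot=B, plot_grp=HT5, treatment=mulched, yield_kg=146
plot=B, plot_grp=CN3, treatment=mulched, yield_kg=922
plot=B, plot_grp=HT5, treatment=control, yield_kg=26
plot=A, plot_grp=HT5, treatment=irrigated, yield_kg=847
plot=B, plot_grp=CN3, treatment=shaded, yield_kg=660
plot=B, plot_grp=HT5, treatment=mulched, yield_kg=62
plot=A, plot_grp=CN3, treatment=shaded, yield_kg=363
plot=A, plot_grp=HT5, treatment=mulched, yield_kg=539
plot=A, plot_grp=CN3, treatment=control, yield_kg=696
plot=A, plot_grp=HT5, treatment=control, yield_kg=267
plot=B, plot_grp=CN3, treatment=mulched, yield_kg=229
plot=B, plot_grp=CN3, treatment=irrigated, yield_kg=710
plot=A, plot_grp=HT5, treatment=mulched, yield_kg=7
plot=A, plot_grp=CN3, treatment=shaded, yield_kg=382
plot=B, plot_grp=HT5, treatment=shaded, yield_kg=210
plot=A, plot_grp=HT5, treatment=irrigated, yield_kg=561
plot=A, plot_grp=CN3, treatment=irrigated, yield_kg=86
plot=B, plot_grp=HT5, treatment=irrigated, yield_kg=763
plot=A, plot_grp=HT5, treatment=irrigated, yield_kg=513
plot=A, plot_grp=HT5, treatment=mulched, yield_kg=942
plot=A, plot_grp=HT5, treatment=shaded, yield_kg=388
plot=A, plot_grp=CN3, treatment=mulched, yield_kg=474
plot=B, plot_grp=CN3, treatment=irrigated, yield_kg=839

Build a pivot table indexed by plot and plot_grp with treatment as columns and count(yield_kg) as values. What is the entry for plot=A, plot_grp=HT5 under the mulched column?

5

Rows with plot=A, plot_grp=HT5 and treatment=mulched: yield_kg values are 119, 791, 539, 7, 942.
5 rows match — count = 5.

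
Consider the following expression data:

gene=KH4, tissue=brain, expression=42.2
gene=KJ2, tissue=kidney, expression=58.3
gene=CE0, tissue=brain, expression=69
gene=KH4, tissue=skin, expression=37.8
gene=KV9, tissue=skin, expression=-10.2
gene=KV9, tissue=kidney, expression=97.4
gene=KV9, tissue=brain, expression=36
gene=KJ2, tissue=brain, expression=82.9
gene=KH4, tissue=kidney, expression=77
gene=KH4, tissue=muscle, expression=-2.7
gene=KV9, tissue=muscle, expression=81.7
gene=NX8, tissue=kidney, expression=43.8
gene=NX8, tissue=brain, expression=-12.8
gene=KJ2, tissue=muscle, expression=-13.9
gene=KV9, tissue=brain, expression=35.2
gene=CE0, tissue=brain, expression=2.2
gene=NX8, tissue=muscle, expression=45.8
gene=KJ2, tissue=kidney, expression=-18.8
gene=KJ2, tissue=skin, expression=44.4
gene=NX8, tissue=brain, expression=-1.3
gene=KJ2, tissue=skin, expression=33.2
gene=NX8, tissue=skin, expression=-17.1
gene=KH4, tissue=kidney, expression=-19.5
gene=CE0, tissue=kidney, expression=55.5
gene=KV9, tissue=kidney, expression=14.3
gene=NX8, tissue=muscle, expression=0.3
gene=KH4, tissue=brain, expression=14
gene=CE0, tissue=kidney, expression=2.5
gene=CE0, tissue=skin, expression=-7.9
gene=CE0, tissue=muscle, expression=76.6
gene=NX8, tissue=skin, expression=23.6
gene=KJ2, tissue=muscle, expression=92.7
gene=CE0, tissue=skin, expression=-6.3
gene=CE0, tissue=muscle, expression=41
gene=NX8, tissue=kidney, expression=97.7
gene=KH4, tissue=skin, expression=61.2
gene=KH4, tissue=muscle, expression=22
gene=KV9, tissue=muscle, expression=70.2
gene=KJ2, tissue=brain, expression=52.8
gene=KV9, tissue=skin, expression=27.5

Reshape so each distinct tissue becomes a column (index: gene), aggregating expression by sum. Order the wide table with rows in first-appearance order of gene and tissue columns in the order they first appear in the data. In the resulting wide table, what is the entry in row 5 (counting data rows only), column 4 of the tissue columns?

46.1

With rows in first-appearance order of gene, row 5 is gene=NX8. tissue columns in first-appearance order: brain, kidney, skin, muscle; column 4 is muscle.
Long rows with gene=NX8, tissue=muscle: 45.8 + 0.3 = 46.1.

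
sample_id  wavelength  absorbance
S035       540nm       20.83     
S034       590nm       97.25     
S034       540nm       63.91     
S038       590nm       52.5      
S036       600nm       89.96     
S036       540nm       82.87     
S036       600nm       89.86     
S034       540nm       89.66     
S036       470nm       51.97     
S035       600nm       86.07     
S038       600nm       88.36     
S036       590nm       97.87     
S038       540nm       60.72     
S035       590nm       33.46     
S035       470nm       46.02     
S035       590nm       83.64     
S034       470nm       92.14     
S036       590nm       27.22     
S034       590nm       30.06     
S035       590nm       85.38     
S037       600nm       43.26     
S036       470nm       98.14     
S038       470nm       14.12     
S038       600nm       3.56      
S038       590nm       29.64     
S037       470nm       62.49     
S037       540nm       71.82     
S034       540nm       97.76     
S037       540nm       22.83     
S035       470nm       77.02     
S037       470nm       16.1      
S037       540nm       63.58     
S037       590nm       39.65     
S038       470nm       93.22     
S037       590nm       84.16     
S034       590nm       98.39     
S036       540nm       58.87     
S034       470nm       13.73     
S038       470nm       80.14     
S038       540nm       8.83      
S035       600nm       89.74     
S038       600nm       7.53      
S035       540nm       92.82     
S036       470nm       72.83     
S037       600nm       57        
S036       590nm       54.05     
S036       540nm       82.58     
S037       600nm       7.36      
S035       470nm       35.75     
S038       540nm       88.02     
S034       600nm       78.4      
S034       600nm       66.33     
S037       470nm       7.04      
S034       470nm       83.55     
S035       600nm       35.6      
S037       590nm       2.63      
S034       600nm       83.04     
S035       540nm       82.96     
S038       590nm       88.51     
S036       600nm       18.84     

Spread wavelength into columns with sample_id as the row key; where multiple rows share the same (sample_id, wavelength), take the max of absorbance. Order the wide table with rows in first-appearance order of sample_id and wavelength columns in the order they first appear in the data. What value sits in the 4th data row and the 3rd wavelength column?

89.96

With rows in first-appearance order of sample_id, row 4 is sample_id=S036. wavelength columns in first-appearance order: 540nm, 590nm, 600nm, 470nm; column 3 is 600nm.
Long rows with sample_id=S036, wavelength=600nm: max(89.96, 89.86, 18.84) = 89.96.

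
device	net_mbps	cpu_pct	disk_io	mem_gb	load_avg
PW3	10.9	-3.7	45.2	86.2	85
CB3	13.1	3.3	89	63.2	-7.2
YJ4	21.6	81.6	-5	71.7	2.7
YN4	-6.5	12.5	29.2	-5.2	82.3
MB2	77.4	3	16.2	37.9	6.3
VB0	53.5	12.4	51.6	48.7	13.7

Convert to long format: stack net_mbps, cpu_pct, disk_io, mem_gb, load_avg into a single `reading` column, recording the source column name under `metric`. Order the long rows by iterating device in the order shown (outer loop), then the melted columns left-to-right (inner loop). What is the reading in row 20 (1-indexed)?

30 rows total (6 × 5). Row 20: index ⌊(20-1)/5⌋ = 3 into device → YN4; (20-1) mod 5 = 4 into the melted columns → load_avg.
So row 20 is (YN4, load_avg, 82.3); reading = 82.3.

82.3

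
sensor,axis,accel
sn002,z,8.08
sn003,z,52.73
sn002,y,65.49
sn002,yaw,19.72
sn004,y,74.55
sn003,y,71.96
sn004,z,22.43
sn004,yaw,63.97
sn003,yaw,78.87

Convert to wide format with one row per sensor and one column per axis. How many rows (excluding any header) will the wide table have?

3 distinct sensor values → 3 rows.

3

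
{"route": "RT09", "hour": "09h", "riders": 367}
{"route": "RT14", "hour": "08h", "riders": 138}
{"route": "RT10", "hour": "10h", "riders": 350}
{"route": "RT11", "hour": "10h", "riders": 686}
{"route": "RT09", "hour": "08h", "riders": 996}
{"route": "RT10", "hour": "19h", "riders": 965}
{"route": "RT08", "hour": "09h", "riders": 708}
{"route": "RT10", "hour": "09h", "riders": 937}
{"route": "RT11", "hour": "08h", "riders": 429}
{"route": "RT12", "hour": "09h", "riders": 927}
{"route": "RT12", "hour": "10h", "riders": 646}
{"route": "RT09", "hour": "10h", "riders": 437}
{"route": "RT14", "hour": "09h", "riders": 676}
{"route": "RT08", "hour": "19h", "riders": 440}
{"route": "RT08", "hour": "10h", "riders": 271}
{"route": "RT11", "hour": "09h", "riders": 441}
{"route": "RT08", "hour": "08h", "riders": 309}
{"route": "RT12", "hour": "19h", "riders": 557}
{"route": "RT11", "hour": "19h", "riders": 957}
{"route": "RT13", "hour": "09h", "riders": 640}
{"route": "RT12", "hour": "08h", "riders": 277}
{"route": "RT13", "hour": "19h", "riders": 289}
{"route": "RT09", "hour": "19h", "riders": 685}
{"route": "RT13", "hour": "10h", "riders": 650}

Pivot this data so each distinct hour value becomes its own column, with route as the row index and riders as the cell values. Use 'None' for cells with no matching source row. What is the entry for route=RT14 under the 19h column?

No long-format row has route=RT14 and hour=19h, so the cell is None.

None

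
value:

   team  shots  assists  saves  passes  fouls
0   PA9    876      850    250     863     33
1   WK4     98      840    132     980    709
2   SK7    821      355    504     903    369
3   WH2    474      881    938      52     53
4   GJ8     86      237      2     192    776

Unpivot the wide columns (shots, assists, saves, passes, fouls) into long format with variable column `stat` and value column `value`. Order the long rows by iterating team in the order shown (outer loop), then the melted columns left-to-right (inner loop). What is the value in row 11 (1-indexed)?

25 rows total (5 × 5). Row 11: index ⌊(11-1)/5⌋ = 2 into team → SK7; (11-1) mod 5 = 0 into the melted columns → shots.
So row 11 is (SK7, shots, 821); value = 821.

821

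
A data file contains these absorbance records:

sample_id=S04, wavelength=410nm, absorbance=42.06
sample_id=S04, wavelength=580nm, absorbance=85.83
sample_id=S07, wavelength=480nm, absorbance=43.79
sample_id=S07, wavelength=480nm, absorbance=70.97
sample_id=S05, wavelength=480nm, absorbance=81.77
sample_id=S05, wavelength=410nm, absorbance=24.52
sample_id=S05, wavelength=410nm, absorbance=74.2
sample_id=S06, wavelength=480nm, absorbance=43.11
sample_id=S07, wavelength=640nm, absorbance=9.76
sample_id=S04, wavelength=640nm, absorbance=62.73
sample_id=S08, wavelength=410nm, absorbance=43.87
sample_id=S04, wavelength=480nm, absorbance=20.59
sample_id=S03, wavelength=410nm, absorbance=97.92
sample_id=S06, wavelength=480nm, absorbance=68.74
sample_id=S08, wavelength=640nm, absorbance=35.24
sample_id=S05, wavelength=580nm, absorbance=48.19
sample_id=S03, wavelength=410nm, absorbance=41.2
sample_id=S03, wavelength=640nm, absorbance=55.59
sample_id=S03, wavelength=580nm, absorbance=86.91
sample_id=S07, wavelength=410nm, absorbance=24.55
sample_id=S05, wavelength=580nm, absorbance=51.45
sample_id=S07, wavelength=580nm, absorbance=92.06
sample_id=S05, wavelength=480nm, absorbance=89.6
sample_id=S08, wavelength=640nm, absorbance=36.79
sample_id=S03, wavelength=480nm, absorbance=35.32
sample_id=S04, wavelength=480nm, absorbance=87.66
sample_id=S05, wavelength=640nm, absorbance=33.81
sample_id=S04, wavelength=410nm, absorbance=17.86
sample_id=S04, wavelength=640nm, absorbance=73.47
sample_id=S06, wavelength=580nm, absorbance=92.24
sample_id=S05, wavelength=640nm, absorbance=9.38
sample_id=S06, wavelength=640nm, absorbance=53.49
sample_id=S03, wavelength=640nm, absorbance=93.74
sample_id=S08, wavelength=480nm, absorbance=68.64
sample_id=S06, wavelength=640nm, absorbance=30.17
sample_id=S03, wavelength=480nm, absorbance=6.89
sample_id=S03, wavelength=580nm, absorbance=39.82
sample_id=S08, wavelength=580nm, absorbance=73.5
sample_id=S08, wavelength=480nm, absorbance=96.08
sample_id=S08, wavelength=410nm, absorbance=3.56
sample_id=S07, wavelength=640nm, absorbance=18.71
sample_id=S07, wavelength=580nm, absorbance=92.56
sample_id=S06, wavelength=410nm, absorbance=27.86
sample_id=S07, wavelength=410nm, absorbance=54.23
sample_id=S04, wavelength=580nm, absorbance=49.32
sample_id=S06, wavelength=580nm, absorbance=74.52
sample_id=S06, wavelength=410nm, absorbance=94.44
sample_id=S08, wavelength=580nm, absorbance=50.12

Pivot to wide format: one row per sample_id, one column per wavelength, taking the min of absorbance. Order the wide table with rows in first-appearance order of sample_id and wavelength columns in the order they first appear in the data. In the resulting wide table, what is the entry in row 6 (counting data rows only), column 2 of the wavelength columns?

39.82

With rows in first-appearance order of sample_id, row 6 is sample_id=S03. wavelength columns in first-appearance order: 410nm, 580nm, 480nm, 640nm; column 2 is 580nm.
Long rows with sample_id=S03, wavelength=580nm: min(86.91, 39.82) = 39.82.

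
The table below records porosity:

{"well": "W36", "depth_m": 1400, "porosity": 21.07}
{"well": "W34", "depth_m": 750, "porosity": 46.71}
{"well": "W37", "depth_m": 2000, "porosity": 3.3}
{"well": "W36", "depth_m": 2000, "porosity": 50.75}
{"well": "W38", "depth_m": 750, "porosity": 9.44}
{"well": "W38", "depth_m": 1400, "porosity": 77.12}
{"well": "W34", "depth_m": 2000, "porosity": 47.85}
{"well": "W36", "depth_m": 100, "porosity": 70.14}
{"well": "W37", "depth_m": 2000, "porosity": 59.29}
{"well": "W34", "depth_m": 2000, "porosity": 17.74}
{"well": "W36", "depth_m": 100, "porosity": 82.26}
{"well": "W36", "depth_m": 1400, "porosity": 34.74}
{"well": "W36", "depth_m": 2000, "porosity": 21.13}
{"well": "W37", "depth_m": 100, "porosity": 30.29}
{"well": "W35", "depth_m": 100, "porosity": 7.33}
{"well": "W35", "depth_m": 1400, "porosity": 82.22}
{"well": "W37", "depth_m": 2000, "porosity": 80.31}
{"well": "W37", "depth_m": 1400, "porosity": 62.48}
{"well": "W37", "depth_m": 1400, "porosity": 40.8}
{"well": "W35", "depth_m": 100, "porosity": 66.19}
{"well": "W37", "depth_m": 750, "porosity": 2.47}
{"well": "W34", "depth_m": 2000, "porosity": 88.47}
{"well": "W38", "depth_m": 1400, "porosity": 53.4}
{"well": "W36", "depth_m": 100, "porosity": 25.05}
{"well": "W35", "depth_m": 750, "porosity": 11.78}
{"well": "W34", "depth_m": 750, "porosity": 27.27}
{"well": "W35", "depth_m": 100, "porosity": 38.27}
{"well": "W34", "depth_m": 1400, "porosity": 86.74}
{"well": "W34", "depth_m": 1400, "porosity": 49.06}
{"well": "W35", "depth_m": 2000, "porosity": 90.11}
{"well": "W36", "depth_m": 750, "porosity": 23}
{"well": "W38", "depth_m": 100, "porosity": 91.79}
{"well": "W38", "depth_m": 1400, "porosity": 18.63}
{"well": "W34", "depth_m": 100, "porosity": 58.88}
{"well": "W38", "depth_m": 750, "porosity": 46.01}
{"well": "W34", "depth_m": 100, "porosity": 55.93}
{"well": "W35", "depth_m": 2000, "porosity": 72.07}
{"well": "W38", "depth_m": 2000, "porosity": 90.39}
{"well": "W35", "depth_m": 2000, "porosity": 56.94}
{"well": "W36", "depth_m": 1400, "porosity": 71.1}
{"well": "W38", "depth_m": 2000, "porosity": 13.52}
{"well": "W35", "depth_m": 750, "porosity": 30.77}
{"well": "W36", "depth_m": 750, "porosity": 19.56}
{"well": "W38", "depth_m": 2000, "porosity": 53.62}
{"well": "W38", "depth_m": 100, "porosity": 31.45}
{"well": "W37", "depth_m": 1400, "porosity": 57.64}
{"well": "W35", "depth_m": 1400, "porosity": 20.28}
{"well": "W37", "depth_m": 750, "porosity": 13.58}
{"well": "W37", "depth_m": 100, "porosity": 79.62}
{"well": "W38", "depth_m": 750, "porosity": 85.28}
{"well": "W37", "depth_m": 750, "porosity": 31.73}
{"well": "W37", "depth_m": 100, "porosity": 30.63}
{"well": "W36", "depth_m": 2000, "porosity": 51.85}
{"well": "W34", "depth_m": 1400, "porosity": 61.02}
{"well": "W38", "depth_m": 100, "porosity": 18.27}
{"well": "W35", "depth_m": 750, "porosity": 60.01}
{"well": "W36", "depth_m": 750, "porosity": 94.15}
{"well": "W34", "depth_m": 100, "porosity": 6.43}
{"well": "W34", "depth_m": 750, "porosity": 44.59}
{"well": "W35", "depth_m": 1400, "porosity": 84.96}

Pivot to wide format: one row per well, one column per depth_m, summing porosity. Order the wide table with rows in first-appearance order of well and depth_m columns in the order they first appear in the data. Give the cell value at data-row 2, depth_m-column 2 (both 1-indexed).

118.57

With rows in first-appearance order of well, row 2 is well=W34. depth_m columns in first-appearance order: 1400, 750, 2000, 100; column 2 is 750.
Long rows with well=W34, depth_m=750: 46.71 + 27.27 + 44.59 = 118.57.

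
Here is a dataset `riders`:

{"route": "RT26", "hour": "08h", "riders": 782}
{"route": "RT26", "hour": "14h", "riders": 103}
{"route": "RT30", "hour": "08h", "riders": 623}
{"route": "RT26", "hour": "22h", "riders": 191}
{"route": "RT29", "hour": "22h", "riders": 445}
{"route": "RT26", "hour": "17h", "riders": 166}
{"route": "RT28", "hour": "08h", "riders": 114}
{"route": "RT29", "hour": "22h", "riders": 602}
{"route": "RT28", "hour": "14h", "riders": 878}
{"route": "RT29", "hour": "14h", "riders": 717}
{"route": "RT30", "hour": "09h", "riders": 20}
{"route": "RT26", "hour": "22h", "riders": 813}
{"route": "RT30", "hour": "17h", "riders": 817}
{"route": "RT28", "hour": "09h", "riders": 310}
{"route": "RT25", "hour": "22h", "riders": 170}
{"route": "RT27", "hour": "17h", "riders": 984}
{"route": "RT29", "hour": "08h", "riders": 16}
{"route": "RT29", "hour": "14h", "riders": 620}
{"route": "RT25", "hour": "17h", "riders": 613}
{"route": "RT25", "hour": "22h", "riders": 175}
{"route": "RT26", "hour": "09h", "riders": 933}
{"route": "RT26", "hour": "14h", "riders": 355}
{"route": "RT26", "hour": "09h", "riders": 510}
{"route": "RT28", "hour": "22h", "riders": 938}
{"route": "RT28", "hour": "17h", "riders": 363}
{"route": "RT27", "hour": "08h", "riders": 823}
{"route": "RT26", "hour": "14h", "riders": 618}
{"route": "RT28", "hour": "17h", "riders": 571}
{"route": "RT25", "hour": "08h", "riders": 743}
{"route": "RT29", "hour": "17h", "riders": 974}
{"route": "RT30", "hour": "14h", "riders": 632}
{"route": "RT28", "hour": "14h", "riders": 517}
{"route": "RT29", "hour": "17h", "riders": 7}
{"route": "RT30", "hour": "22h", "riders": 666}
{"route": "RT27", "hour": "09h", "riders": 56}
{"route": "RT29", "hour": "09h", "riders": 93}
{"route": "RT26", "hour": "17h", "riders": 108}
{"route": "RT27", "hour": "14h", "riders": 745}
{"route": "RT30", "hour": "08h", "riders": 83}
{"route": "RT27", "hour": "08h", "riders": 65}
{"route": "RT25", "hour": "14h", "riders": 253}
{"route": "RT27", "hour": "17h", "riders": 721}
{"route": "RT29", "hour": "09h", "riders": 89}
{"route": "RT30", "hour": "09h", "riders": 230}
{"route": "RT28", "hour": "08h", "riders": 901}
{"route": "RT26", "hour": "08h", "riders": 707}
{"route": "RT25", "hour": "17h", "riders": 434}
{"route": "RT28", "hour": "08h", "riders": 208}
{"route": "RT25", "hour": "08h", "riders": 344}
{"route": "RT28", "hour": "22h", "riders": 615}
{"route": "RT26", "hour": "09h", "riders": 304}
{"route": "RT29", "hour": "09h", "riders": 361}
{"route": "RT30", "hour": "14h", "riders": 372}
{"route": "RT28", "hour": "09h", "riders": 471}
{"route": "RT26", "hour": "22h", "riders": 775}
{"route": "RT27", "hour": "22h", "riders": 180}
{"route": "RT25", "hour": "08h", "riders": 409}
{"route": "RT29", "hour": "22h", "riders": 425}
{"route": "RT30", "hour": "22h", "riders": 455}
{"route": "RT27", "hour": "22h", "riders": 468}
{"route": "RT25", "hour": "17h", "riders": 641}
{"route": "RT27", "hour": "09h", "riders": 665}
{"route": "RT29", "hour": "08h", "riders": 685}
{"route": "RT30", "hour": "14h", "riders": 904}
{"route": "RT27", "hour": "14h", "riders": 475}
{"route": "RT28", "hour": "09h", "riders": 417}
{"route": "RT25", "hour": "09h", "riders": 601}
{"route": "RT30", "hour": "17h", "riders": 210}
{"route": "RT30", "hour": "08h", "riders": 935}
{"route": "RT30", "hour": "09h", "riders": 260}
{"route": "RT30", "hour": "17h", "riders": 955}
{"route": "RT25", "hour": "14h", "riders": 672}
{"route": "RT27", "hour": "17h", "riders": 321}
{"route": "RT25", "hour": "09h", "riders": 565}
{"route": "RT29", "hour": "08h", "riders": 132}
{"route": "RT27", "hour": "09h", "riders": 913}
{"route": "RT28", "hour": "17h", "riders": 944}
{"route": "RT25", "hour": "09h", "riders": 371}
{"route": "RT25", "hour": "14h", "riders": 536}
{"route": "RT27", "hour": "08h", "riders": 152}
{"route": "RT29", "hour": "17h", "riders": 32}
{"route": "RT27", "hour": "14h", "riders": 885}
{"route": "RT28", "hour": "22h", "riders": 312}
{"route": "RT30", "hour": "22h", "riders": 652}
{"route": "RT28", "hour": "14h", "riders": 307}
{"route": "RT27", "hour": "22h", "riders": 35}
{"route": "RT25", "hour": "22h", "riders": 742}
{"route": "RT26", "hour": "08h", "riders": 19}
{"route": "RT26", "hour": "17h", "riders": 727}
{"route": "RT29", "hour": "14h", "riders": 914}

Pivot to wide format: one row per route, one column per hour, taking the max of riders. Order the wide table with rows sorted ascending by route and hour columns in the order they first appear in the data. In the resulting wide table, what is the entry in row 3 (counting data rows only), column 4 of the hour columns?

With rows sorted ascending by route, row 3 is route=RT27. hour columns in first-appearance order: 08h, 14h, 22h, 17h, 09h; column 4 is 17h.
Long rows with route=RT27, hour=17h: max(984, 721, 321) = 984.

984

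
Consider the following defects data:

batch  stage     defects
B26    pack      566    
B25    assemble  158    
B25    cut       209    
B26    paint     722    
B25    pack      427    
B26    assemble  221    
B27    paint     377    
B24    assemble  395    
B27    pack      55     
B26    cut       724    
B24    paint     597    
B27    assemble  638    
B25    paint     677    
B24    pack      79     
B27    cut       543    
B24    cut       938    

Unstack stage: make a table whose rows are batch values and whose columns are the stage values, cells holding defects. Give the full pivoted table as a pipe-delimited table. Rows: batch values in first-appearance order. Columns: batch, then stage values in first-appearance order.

| batch | pack | assemble | cut | paint |
| B26 | 566 | 221 | 724 | 722 |
| B25 | 427 | 158 | 209 | 677 |
| B27 | 55 | 638 | 543 | 377 |
| B24 | 79 | 395 | 938 | 597 |

Columns: batch plus the 4 distinct stage values (pack, assemble, cut, paint).
For example, row B26 column pack takes defects=566 from the long row (B26, pack).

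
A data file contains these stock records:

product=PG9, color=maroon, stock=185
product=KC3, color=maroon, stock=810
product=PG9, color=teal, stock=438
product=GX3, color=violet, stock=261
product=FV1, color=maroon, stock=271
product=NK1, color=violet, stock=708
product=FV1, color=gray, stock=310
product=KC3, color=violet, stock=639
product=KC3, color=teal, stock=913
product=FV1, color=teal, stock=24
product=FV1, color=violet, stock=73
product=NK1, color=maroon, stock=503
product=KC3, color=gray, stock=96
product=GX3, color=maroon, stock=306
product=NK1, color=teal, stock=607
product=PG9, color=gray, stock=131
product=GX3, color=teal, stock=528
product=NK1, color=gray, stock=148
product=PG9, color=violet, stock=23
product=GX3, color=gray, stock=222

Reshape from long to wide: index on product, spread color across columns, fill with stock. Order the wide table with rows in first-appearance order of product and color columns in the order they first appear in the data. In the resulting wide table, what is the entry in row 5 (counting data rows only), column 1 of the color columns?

503

With rows in first-appearance order of product, row 5 is product=NK1. color columns in first-appearance order: maroon, teal, violet, gray; column 1 is maroon.
Long rows with product=NK1, color=maroon: stock = 503.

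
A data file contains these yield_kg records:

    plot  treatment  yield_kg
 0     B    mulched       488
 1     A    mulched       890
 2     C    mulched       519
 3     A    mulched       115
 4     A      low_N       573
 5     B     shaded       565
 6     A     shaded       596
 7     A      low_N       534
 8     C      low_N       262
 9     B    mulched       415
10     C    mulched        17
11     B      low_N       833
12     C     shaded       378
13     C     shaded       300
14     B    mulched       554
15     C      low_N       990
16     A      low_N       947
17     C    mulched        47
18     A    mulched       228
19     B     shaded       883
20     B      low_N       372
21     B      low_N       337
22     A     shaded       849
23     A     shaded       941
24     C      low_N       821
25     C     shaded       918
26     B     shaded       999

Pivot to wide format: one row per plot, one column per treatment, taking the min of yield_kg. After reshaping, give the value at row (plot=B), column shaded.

Rows with plot=B and treatment=shaded: yield_kg values are 565, 883, 999.
min(565, 883, 999) = 565.

565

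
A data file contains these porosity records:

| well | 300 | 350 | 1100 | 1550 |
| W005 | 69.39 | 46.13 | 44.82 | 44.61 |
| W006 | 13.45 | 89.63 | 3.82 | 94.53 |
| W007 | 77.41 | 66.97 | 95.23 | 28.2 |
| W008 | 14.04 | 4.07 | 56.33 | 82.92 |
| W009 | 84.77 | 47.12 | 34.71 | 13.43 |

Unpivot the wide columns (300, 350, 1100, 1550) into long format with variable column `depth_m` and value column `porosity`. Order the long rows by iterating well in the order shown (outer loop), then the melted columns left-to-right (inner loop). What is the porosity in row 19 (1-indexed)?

34.71

20 rows total (5 × 4). Row 19: index ⌊(19-1)/4⌋ = 4 into well → W009; (19-1) mod 4 = 2 into the melted columns → 1100.
So row 19 is (W009, 1100, 34.71); porosity = 34.71.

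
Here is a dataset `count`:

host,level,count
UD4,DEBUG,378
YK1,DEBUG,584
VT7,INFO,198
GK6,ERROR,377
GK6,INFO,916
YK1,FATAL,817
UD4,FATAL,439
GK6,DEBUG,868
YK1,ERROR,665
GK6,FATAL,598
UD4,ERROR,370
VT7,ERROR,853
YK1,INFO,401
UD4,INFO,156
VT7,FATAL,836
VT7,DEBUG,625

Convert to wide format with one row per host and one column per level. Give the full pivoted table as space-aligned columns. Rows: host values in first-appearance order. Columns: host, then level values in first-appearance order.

host  DEBUG  INFO  ERROR  FATAL
UD4   378    156   370    439  
YK1   584    401   665    817  
VT7   625    198   853    836  
GK6   868    916   377    598  

Columns: host plus the 4 distinct level values (DEBUG, INFO, ERROR, FATAL).
For example, row UD4 column DEBUG takes count=378 from the long row (UD4, DEBUG).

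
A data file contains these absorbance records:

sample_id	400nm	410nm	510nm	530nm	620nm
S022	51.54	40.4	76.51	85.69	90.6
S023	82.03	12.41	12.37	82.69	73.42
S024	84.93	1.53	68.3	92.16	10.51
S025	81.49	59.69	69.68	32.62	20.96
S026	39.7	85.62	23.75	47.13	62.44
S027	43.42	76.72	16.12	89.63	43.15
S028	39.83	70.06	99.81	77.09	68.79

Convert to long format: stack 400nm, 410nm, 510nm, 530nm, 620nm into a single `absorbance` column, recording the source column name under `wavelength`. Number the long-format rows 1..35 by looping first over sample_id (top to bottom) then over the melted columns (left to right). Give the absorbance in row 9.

35 rows total (7 × 5). Row 9: index ⌊(9-1)/5⌋ = 1 into sample_id → S023; (9-1) mod 5 = 3 into the melted columns → 530nm.
So row 9 is (S023, 530nm, 82.69); absorbance = 82.69.

82.69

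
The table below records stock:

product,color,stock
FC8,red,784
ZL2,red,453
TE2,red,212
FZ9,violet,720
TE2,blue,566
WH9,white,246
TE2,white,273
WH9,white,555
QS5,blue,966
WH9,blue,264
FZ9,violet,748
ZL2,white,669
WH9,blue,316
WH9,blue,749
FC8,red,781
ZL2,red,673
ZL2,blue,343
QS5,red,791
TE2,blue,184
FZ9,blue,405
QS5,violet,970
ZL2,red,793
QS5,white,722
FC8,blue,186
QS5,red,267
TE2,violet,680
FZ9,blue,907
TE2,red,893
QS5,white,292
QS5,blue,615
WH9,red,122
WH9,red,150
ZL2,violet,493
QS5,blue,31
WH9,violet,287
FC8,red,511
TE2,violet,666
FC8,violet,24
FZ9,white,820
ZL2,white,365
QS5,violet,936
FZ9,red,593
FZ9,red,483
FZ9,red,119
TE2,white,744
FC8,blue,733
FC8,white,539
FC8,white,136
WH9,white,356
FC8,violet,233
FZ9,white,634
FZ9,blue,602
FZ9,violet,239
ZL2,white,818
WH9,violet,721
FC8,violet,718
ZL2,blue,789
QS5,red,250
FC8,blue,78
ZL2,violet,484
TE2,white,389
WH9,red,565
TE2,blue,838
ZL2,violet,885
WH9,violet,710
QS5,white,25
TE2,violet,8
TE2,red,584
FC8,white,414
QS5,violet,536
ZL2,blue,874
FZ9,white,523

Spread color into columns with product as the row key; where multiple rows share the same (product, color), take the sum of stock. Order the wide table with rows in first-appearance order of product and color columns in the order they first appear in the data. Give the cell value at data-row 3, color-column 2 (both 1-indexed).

1354

With rows in first-appearance order of product, row 3 is product=TE2. color columns in first-appearance order: red, violet, blue, white; column 2 is violet.
Long rows with product=TE2, color=violet: 680 + 666 + 8 = 1354.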